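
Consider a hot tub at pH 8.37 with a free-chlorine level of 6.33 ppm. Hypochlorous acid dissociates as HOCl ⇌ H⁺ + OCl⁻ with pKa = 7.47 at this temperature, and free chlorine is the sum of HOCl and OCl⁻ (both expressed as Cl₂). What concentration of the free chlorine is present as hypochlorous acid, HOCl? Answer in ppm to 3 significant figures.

0.708 ppm

[OCl⁻]/[HOCl] = 10^(pH − pKa) = 10^(8.37 − 7.47) = 10^0.90 = 7.943.
Fraction as HOCl = 1 / (1 + 7.943) = 0.1118.
HOCl = 0.1118 × 6.33 ppm = 0.7078 ppm.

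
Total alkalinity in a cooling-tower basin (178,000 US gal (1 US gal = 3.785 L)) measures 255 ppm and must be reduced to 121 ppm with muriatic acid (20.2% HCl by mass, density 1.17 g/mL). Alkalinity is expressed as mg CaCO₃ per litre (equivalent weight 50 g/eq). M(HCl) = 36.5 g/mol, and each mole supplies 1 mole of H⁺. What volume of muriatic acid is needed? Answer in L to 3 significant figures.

Volume: 178,000 US gal × 3.785 L/gal = 673,730 L.
Alkalinity to neutralize: (255 − 121) = 134 mg/L as CaCO₃ × 673,730 L = 90,280 g as CaCO₃.
Equivalents of H⁺ required: 90,280 ÷ 50 g/eq = 1806 eq = 1806 mol HCl.
Mass of HCl: 1806 × 36.5 = 65,900 g.
Mass of 20.2% solution: 65,900 / 0.202 = 326,300 g.
Volume: 326,300 g ÷ 1.17 g/mL = 278,900 mL.

279 L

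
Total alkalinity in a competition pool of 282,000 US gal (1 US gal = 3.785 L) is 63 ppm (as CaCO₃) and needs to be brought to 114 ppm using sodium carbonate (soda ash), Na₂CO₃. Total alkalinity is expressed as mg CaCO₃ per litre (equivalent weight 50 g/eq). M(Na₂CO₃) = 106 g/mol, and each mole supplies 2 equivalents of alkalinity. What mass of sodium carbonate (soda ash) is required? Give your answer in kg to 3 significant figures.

Volume: 282,000 US gal × 3.785 L/gal = 1,067,370 L.
Alkalinity to add: (114 − 63) = 51 mg/L as CaCO₃ × 1,067,370 L = 54,440 g as CaCO₃.
Equivalents: 54,440 g ÷ 50 g/eq = 1089 eq.
Each mole of Na₂CO₃ supplies 2 eq, so 1089 / 2 = 544.4 mol.
Mass: 544.4 mol × 106 g/mol = 57,700 g.

57.7 kg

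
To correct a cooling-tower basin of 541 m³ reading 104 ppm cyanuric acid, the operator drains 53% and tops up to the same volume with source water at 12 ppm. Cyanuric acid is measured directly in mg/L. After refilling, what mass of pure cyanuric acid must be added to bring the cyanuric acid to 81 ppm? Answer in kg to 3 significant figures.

13.9 kg

Volume: 541 m³ = 541,000 L.
After draining 53% and refilling: 104 × 0.47 + 12 × 0.53 = 55.24 ppm.
Deficit to target: 81 − 55.24 = 25.76 mg/L.
Mass: 25.76 mg/L × 541,000 L = 13,940 g cyanuric acid.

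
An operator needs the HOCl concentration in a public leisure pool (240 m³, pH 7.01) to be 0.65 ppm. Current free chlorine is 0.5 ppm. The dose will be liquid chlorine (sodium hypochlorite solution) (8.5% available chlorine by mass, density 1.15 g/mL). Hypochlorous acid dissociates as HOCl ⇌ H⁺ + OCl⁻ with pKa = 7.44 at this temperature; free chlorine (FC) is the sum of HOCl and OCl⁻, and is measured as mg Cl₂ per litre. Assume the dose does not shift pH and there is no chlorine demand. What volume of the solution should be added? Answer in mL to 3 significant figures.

961 mL

Volume: 240 m³ = 240,000 L.
[OCl⁻]/[HOCl] = 10^(pH − pKa) = 10^(7.01 − 7.44) = 0.3715; fraction as HOCl = 1/(1 + 0.3715) = 0.7291.
Free chlorine required for 0.65 ppm HOCl: 0.65 / 0.7291 = 0.8915 ppm.
FC to add: 0.8915 − 0.5 = 0.3915 mg/L as Cl₂.
Cl₂ equivalent: 0.3915 mg/L × 240,000 L = 93.96 g.
Product at 8.5% available Cl: 93.96 / 0.085 = 1105 g.
Volume: 1105 g ÷ 1.15 g/mL = 961.2 mL.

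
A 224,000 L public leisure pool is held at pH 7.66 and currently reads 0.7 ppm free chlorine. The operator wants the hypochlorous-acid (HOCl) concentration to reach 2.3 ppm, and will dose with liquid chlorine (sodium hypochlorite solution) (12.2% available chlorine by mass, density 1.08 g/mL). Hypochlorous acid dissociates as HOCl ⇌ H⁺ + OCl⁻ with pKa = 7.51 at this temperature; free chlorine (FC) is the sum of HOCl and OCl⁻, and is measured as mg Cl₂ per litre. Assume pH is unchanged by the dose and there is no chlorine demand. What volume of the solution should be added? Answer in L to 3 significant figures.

8.24 L

[OCl⁻]/[HOCl] = 10^(pH − pKa) = 10^(7.66 − 7.51) = 1.413; fraction as HOCl = 1/(1 + 1.413) = 0.4145.
Free chlorine required for 2.3 ppm HOCl: 2.3 / 0.4145 = 5.549 ppm.
FC to add: 5.549 − 0.7 = 4.849 mg/L as Cl₂.
Cl₂ equivalent: 4.849 mg/L × 224,000 L = 1086 g.
Product at 12.2% available Cl: 1086 / 0.122 = 8903 g.
Volume: 8903 g ÷ 1.08 g/mL = 8243 mL.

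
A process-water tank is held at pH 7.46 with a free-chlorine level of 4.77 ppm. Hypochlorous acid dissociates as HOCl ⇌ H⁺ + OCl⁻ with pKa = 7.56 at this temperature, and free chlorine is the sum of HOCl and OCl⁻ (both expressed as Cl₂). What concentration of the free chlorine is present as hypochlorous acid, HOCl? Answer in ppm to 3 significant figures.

[OCl⁻]/[HOCl] = 10^(pH − pKa) = 10^(7.46 − 7.56) = 10^-0.10 = 0.7943.
Fraction as HOCl = 1 / (1 + 0.7943) = 0.5573.
HOCl = 0.5573 × 4.77 ppm = 2.658 ppm.

2.66 ppm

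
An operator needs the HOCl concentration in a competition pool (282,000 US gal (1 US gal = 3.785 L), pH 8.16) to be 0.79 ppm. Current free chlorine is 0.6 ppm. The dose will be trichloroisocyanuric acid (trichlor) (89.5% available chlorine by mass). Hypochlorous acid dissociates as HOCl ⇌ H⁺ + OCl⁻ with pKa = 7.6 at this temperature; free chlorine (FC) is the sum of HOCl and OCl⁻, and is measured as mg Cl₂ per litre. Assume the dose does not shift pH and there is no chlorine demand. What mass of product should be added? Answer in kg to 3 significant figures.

3.65 kg

Volume: 282,000 US gal × 3.785 L/gal = 1,067,370 L.
[OCl⁻]/[HOCl] = 10^(pH − pKa) = 10^(8.16 − 7.6) = 3.631; fraction as HOCl = 1/(1 + 3.631) = 0.2159.
Free chlorine required for 0.79 ppm HOCl: 0.79 / 0.2159 = 3.658 ppm.
FC to add: 3.658 − 0.6 = 3.058 mg/L as Cl₂.
Cl₂ equivalent: 3.058 mg/L × 1,067,370 L = 3264 g.
Product at 89.5% available Cl: 3264 / 0.895 = 3647 g.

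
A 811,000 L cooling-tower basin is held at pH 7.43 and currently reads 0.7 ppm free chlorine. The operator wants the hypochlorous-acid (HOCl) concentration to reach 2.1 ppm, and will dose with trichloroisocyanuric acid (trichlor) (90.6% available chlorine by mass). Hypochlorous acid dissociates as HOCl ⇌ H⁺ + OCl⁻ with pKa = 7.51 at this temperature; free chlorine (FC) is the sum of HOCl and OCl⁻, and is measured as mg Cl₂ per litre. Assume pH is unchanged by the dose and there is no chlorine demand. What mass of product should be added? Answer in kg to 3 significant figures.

[OCl⁻]/[HOCl] = 10^(pH − pKa) = 10^(7.43 − 7.51) = 0.8318; fraction as HOCl = 1/(1 + 0.8318) = 0.5459.
Free chlorine required for 2.1 ppm HOCl: 2.1 / 0.5459 = 3.847 ppm.
FC to add: 3.847 − 0.7 = 3.147 mg/L as Cl₂.
Cl₂ equivalent: 3.147 mg/L × 811,000 L = 2552 g.
Product at 90.6% available Cl: 2552 / 0.906 = 2817 g.

2.82 kg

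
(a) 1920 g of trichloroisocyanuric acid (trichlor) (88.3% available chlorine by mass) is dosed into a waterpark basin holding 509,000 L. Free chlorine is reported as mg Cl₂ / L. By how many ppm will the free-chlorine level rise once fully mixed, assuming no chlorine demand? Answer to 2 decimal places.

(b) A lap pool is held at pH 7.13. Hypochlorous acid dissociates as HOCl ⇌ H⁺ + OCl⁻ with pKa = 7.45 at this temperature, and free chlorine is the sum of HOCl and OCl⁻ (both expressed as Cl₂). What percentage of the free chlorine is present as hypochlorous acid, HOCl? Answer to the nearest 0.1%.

(a) Available chlorine delivered: 1920 g × 0.883 = 1695 g as Cl₂.
(a) Concentration rise: 1695 g / 509,000 L = 3.331 mg/L = 3.33 ppm.

(b) [OCl⁻]/[HOCl] = 10^(pH − pKa) = 10^(7.13 − 7.45) = 10^-0.32 = 0.4786.
(b) Fraction as HOCl = 1 / (1 + 0.4786) = 0.6763.

(a) 3.33 ppm; (b) 67.6%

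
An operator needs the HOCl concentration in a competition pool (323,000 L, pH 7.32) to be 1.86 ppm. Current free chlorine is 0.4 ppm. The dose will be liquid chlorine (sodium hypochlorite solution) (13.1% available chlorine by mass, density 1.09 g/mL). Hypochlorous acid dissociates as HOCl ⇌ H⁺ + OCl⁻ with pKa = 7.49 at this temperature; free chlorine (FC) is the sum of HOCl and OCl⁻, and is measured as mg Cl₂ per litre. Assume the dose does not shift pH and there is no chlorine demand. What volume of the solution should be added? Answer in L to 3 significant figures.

[OCl⁻]/[HOCl] = 10^(pH − pKa) = 10^(7.32 − 7.49) = 0.6761; fraction as HOCl = 1/(1 + 0.6761) = 0.5966.
Free chlorine required for 1.86 ppm HOCl: 1.86 / 0.5966 = 3.118 ppm.
FC to add: 3.118 − 0.4 = 2.718 mg/L as Cl₂.
Cl₂ equivalent: 2.718 mg/L × 323,000 L = 877.8 g.
Product at 13.1% available Cl: 877.8 / 0.131 = 6700 g.
Volume: 6700 g ÷ 1.09 g/mL = 6147 mL.

6.15 L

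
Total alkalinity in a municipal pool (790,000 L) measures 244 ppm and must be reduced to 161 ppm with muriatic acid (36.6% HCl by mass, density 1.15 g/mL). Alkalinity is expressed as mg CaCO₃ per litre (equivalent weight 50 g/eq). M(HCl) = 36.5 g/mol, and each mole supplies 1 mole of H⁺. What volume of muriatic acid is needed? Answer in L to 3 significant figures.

Alkalinity to neutralize: (244 − 161) = 83 mg/L as CaCO₃ × 790,000 L = 65,570 g as CaCO₃.
Equivalents of H⁺ required: 65,570 ÷ 50 g/eq = 1311 eq = 1311 mol HCl.
Mass of HCl: 1311 × 36.5 = 47,870 g.
Mass of 36.6% solution: 47,870 / 0.366 = 130,800 g.
Volume: 130,800 g ÷ 1.15 g/mL = 113,700 mL.

114 L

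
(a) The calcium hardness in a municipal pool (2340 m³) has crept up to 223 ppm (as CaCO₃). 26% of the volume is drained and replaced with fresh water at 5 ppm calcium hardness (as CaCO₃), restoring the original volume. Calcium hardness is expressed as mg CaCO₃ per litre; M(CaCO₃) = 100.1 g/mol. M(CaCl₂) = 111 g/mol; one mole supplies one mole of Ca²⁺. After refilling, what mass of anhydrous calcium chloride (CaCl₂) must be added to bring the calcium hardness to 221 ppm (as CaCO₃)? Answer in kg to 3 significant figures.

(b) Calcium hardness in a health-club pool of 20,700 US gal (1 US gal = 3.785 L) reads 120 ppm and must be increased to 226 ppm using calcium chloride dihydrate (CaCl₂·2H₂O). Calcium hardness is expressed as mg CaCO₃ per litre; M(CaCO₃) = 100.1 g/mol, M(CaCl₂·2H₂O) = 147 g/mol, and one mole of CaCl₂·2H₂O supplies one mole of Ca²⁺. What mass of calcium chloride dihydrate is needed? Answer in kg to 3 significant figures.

(a) 142 kg; (b) 12.2 kg

(a) Volume: 2340 m³ = 2,340,000 L.
(a) After draining 26% and refilling: 223 × 0.74 + 5 × 0.26 = 166.32 ppm.
(a) Deficit to target: 221 − 166.32 = 54.68 mg/L.
(a) As CaCO₃: 54.68 mg/L × 2,340,000 L = 128,000 g; ÷ 100.1 = 1278 mol Ca²⁺.
(a) Mass: 1278 × 111 = 141,900 g.

(b) Volume: 20,700 US gal × 3.785 L/gal = 78,350 L.
(b) Hardness to add: (226 − 120) = 106 mg/L as CaCO₃ × 78,350 L = 8305 g as CaCO₃.
(b) Moles of Ca²⁺ (1 mol Ca²⁺ ≡ 1 mol CaCO₃): 8305 / 100.1 g/mol = 82.97 mol.
(b) Mass of CaCl₂·2H₂O: 82.97 × 147 = 12,200 g.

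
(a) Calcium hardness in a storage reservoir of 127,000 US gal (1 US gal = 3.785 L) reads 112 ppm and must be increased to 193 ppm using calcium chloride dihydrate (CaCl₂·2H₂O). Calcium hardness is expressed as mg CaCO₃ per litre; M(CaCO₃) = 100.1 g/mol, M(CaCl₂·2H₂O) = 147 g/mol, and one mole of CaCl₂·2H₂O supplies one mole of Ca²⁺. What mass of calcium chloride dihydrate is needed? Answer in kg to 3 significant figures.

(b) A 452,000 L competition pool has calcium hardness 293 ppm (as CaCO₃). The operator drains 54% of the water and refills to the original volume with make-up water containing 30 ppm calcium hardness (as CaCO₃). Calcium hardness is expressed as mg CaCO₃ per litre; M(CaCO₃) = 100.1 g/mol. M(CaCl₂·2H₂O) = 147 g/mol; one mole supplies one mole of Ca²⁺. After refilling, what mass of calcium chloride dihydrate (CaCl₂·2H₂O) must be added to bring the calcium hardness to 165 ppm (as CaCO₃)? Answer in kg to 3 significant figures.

(a) Volume: 127,000 US gal × 3.785 L/gal = 480,695 L.
(a) Hardness to add: (193 − 112) = 81 mg/L as CaCO₃ × 480,695 L = 38,940 g as CaCO₃.
(a) Moles of Ca²⁺ (1 mol Ca²⁺ ≡ 1 mol CaCO₃): 38,940 / 100.1 g/mol = 389 mol.
(a) Mass of CaCl₂·2H₂O: 389 × 147 = 57,180 g.

(b) After draining 54% and refilling: 293 × 0.46 + 30 × 0.54 = 150.98 ppm.
(b) Deficit to target: 165 − 150.98 = 14.02 mg/L.
(b) As CaCO₃: 14.02 mg/L × 452,000 L = 6337 g; ÷ 100.1 = 63.31 mol Ca²⁺.
(b) Mass: 63.31 × 147 = 9306 g.

(a) 57.2 kg; (b) 9.31 kg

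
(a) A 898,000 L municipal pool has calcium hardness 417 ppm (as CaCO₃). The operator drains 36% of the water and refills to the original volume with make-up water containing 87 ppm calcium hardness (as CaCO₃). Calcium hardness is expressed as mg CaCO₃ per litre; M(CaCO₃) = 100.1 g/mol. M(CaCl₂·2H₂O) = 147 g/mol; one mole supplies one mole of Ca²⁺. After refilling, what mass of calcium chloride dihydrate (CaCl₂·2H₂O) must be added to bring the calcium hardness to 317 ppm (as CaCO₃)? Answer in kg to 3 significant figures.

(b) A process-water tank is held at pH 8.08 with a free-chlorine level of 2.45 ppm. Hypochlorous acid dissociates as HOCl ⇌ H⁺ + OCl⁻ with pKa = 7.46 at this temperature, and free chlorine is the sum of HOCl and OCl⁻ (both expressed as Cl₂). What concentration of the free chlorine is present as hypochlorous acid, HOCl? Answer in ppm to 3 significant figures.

(a) 24.8 kg; (b) 0.474 ppm

(a) After draining 36% and refilling: 417 × 0.64 + 87 × 0.36 = 298.2 ppm.
(a) Deficit to target: 317 − 298.2 = 18.8 mg/L.
(a) As CaCO₃: 18.8 mg/L × 898,000 L = 16,880 g; ÷ 100.1 = 168.7 mol Ca²⁺.
(a) Mass: 168.7 × 147 = 24,790 g.

(b) [OCl⁻]/[HOCl] = 10^(pH − pKa) = 10^(8.08 − 7.46) = 10^0.62 = 4.169.
(b) Fraction as HOCl = 1 / (1 + 4.169) = 0.1935.
(b) HOCl = 0.1935 × 2.45 ppm = 0.474 ppm.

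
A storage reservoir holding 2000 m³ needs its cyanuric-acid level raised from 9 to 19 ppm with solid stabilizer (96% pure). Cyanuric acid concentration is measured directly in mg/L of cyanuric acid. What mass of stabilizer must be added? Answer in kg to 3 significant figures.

20.8 kg

Volume: 2000 m³ = 2,000,000 L.
CYA to add: (19 − 9) = 10 mg/L × 2,000,000 L = 20,000 g cyanuric acid.
At 96% purity: 20,000 / 0.96 = 20,830 g product.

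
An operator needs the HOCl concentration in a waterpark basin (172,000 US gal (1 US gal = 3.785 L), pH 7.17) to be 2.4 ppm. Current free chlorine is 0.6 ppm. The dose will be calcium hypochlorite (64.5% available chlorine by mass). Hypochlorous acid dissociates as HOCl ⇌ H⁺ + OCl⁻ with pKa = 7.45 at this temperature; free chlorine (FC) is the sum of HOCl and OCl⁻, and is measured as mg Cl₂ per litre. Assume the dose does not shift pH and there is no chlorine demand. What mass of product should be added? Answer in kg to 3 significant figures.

3.09 kg

Volume: 172,000 US gal × 3.785 L/gal = 651,020 L.
[OCl⁻]/[HOCl] = 10^(pH − pKa) = 10^(7.17 − 7.45) = 0.5248; fraction as HOCl = 1/(1 + 0.5248) = 0.6558.
Free chlorine required for 2.4 ppm HOCl: 2.4 / 0.6558 = 3.66 ppm.
FC to add: 3.66 − 0.6 = 3.06 mg/L as Cl₂.
Cl₂ equivalent: 3.06 mg/L × 651,020 L = 1992 g.
Product at 64.5% available Cl: 1992 / 0.645 = 3088 g.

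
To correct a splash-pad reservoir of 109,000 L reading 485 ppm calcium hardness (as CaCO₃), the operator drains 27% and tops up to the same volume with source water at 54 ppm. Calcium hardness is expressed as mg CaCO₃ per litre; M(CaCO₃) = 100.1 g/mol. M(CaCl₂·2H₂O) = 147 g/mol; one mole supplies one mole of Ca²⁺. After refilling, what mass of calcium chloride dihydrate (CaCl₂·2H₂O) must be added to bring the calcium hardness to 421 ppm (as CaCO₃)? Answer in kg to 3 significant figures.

After draining 27% and refilling: 485 × 0.73 + 54 × 0.27 = 368.63 ppm.
Deficit to target: 421 − 368.63 = 52.37 mg/L.
As CaCO₃: 52.37 mg/L × 109,000 L = 5708 g; ÷ 100.1 = 57.03 mol Ca²⁺.
Mass: 57.03 × 147 = 8383 g.

8.38 kg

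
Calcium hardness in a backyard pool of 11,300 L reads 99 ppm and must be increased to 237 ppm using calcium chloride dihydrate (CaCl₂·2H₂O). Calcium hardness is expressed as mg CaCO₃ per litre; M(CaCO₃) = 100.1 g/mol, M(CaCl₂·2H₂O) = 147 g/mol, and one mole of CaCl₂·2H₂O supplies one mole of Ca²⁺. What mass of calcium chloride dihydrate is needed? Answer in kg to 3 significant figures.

2.29 kg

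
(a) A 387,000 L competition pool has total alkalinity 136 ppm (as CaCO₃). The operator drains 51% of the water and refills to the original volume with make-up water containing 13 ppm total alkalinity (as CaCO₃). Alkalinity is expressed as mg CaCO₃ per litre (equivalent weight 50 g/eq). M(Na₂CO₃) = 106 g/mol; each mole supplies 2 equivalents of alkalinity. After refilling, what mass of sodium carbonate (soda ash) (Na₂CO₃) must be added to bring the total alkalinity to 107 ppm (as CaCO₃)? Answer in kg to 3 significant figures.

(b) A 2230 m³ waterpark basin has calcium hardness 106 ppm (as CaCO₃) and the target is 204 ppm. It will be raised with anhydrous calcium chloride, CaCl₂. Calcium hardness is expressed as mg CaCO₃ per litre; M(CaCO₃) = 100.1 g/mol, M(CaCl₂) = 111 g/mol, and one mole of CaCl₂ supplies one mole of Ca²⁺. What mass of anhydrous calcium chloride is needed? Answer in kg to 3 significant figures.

(a) After draining 51% and refilling: 136 × 0.49 + 13 × 0.51 = 73.27 ppm.
(a) Deficit to target: 107 − 73.27 = 33.73 mg/L.
(a) As CaCO₃: 33.73 mg/L × 387,000 L = 13,050 g; ÷ 50 g/eq ÷ 2 = 130.5 mol Na₂CO₃.
(a) Mass: 130.5 × 106 = 13,840 g.

(b) Volume: 2230 m³ = 2,230,000 L.
(b) Hardness to add: (204 − 106) = 98 mg/L as CaCO₃ × 2,230,000 L = 218,500 g as CaCO₃.
(b) Moles of Ca²⁺ (1 mol Ca²⁺ ≡ 1 mol CaCO₃): 218,500 / 100.1 g/mol = 2183 mol.
(b) Mass of CaCl₂: 2183 × 111 = 242,300 g.

(a) 13.8 kg; (b) 242 kg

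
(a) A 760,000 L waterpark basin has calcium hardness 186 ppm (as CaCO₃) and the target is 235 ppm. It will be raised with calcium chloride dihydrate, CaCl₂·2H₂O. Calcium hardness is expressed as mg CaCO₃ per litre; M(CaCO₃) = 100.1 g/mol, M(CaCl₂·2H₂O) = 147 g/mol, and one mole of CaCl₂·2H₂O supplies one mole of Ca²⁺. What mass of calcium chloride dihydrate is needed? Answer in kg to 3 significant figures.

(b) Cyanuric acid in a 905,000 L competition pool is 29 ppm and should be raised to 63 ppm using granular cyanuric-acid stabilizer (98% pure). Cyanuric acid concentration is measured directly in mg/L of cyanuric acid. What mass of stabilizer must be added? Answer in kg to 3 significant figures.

(a) 54.7 kg; (b) 31.4 kg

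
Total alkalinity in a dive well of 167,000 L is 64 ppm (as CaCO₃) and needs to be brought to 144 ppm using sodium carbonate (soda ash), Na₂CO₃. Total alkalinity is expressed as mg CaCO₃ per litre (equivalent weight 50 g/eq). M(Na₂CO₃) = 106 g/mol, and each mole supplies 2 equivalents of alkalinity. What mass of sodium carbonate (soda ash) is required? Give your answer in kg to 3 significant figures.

Alkalinity to add: (144 − 64) = 80 mg/L as CaCO₃ × 167,000 L = 13,360 g as CaCO₃.
Equivalents: 13,360 g ÷ 50 g/eq = 267.2 eq.
Each mole of Na₂CO₃ supplies 2 eq, so 267.2 / 2 = 133.6 mol.
Mass: 133.6 mol × 106 g/mol = 14,160 g.

14.2 kg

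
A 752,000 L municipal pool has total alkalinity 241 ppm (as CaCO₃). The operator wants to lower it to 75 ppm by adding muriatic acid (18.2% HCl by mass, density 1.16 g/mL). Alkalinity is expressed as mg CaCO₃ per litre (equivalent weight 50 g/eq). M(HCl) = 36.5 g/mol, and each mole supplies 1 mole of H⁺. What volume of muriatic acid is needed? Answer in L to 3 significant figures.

Alkalinity to neutralize: (241 − 75) = 166 mg/L as CaCO₃ × 752,000 L = 124,800 g as CaCO₃.
Equivalents of H⁺ required: 124,800 ÷ 50 g/eq = 2497 eq = 2497 mol HCl.
Mass of HCl: 2497 × 36.5 = 91,130 g.
Mass of 18.2% solution: 91,130 / 0.182 = 500,700 g.
Volume: 500,700 g ÷ 1.16 g/mL = 431,600 mL.

432 L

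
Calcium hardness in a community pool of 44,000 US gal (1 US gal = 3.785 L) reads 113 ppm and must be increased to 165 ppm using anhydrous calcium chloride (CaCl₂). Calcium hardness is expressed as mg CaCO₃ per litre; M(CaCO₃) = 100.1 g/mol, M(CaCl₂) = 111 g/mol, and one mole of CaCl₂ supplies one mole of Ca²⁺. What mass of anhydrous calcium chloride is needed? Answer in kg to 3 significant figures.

9.60 kg

Volume: 44,000 US gal × 3.785 L/gal = 166,540 L.
Hardness to add: (165 − 113) = 52 mg/L as CaCO₃ × 166,540 L = 8660 g as CaCO₃.
Moles of Ca²⁺ (1 mol Ca²⁺ ≡ 1 mol CaCO₃): 8660 / 100.1 g/mol = 86.51 mol.
Mass of CaCl₂: 86.51 × 111 = 9603 g.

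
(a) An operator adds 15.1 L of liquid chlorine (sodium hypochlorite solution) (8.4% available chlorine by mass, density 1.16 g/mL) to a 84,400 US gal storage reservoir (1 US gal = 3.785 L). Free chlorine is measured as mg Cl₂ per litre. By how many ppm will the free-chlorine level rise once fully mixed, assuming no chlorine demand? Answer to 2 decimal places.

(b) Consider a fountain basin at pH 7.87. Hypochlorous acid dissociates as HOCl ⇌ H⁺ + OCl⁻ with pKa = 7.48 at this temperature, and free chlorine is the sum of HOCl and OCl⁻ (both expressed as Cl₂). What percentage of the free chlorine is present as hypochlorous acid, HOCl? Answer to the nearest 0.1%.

(a) 4.61 ppm; (b) 28.9%

(a) Volume: 84,400 US gal × 3.785 L/gal = 319,454 L.
(a) Mass of solution: 15.1 L × 1000 mL/L × 1.16 g/mL = 17,520 g.
(a) Available chlorine delivered: 17,520 g × 0.084 = 1471 g as Cl₂.
(a) Concentration rise: 1471 g / 319,454 L = 4.606 mg/L = 4.61 ppm.

(b) [OCl⁻]/[HOCl] = 10^(pH − pKa) = 10^(7.87 − 7.48) = 10^0.39 = 2.455.
(b) Fraction as HOCl = 1 / (1 + 2.455) = 0.2895.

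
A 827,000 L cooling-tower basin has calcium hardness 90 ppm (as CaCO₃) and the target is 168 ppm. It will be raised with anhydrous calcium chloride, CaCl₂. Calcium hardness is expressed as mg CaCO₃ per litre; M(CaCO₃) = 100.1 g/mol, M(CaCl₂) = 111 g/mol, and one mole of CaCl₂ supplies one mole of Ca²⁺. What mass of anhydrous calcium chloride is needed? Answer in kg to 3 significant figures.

Hardness to add: (168 − 90) = 78 mg/L as CaCO₃ × 827,000 L = 64,510 g as CaCO₃.
Moles of Ca²⁺ (1 mol Ca²⁺ ≡ 1 mol CaCO₃): 64,510 / 100.1 g/mol = 644.4 mol.
Mass of CaCl₂: 644.4 × 111 = 71,530 g.

71.5 kg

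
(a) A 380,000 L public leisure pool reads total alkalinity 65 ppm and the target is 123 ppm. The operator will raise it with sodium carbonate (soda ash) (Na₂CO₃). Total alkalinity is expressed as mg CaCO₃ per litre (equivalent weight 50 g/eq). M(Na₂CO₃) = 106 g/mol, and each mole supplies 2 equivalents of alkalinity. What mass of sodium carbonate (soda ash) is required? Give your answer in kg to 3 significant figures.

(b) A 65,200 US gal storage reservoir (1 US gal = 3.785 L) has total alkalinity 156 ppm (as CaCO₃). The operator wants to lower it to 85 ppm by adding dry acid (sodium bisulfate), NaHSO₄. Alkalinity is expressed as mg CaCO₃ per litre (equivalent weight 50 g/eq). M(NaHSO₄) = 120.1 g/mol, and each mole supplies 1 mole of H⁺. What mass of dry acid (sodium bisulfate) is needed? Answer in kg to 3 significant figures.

(a) 23.4 kg; (b) 42.1 kg

(a) Alkalinity to add: (123 − 65) = 58 mg/L as CaCO₃ × 380,000 L = 22,040 g as CaCO₃.
(a) Equivalents: 22,040 g ÷ 50 g/eq = 440.8 eq.
(a) Each mole of Na₂CO₃ supplies 2 eq, so 440.8 / 2 = 220.4 mol.
(a) Mass: 220.4 mol × 106 g/mol = 23,360 g.

(b) Volume: 65,200 US gal × 3.785 L/gal = 246,782 L.
(b) Alkalinity to neutralize: (156 − 85) = 71 mg/L as CaCO₃ × 246,782 L = 17,520 g as CaCO₃.
(b) Equivalents of H⁺ required: 17,520 ÷ 50 g/eq = 350.4 eq = 350.4 mol NaHSO₄.
(b) Mass of NaHSO₄: 350.4 × 120.1 = 42,090 g.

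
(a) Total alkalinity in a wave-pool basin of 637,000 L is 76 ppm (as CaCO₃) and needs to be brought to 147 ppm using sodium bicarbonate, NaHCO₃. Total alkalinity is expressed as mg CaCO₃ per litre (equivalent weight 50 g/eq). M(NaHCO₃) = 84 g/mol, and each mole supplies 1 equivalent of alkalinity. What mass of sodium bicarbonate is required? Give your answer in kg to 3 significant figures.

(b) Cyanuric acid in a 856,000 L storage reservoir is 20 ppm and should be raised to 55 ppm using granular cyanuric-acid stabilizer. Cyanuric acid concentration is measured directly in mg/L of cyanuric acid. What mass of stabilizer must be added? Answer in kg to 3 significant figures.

(a) Alkalinity to add: (147 − 76) = 71 mg/L as CaCO₃ × 637,000 L = 45,230 g as CaCO₃.
(a) Equivalents: 45,230 g ÷ 50 g/eq = 904.5 eq.
(a) NaHCO₃ supplies 1 eq per mole → 904.5 mol.
(a) Mass: 904.5 mol × 84 g/mol = 75,980 g.

(b) CYA to add: (55 − 20) = 35 mg/L × 856,000 L = 29,960 g cyanuric acid.

(a) 76.0 kg; (b) 30.0 kg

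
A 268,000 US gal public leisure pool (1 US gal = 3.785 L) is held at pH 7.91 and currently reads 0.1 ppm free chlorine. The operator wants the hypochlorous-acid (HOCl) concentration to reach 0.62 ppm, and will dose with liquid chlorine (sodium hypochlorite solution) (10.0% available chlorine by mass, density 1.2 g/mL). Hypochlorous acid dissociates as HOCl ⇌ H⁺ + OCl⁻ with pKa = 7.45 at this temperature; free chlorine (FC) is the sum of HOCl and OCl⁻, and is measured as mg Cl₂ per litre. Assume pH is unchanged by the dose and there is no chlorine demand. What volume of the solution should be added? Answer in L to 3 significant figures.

19.5 L

Volume: 268,000 US gal × 3.785 L/gal = 1,014,380 L.
[OCl⁻]/[HOCl] = 10^(pH − pKa) = 10^(7.91 − 7.45) = 2.884; fraction as HOCl = 1/(1 + 2.884) = 0.2575.
Free chlorine required for 0.62 ppm HOCl: 0.62 / 0.2575 = 2.408 ppm.
FC to add: 2.408 − 0.1 = 2.308 mg/L as Cl₂.
Cl₂ equivalent: 2.308 mg/L × 1,014,380 L = 2341 g.
Product at 10.0% available Cl: 2341 / 0.1 = 23,410 g.
Volume: 23,410 g ÷ 1.2 g/mL = 19,510 mL.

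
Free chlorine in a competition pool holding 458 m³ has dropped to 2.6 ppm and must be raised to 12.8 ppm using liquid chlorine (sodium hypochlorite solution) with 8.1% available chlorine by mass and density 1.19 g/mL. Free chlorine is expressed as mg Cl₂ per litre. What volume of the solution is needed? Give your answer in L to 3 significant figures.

Volume: 458 m³ = 458,000 L.
Chlorine deficit: 12.8 − 2.6 = 10.2 ppm = 10.2 mg/L as Cl₂.
Cl₂ equivalent needed: 10.2 mg/L × 458,000 L = 4,672,000 mg = 4672 g.
Product at 8.1% available chlorine: 4672 / 0.081 = 57,670 g.
Volume at density 1.19 g/mL: 57,670 g ÷ 1.19 g/mL = 48,470 mL.

48.5 L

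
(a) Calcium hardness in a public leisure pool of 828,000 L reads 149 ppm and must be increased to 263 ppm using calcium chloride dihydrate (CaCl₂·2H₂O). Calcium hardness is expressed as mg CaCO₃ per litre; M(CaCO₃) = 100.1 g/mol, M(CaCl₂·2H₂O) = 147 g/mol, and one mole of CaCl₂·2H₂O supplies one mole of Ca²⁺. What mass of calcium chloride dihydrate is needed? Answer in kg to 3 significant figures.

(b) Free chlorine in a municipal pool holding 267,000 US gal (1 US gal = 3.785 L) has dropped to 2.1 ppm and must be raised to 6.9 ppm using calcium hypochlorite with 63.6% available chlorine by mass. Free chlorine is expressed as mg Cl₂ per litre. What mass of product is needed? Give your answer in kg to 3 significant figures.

(a) 139 kg; (b) 7.63 kg

(a) Hardness to add: (263 − 149) = 114 mg/L as CaCO₃ × 828,000 L = 94,390 g as CaCO₃.
(a) Moles of Ca²⁺ (1 mol Ca²⁺ ≡ 1 mol CaCO₃): 94,390 / 100.1 g/mol = 943 mol.
(a) Mass of CaCl₂·2H₂O: 943 × 147 = 138,600 g.

(b) Volume: 267,000 US gal × 3.785 L/gal = 1,010,595 L.
(b) Chlorine deficit: 6.9 − 2.1 = 4.8 ppm = 4.8 mg/L as Cl₂.
(b) Cl₂ equivalent needed: 4.8 mg/L × 1,010,595 L = 4,851,000 mg = 4851 g.
(b) Product at 63.6% available chlorine: 4851 / 0.636 = 7627 g.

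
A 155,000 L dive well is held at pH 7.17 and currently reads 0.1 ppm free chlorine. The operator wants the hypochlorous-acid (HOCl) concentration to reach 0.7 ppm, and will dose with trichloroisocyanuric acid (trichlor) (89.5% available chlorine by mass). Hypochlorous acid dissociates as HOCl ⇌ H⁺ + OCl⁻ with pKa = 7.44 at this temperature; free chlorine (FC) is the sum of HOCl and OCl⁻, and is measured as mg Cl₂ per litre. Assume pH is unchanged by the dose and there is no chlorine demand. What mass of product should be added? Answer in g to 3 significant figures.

169 g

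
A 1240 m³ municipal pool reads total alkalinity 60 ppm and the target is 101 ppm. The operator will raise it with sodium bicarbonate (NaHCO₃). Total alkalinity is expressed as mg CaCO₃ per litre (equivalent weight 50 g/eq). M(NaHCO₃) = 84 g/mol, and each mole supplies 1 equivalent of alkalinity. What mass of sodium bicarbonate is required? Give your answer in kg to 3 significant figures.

Volume: 1240 m³ = 1,240,000 L.
Alkalinity to add: (101 − 60) = 41 mg/L as CaCO₃ × 1,240,000 L = 50,840 g as CaCO₃.
Equivalents: 50,840 g ÷ 50 g/eq = 1017 eq.
NaHCO₃ supplies 1 eq per mole → 1017 mol.
Mass: 1017 mol × 84 g/mol = 85,410 g.

85.4 kg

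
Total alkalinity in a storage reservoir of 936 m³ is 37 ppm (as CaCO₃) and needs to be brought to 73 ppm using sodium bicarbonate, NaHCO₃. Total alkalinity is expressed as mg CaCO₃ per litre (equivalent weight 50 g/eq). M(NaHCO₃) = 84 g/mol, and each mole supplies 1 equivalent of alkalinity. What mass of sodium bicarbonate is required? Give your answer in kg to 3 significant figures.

56.6 kg

Volume: 936 m³ = 936,000 L.
Alkalinity to add: (73 − 37) = 36 mg/L as CaCO₃ × 936,000 L = 33,700 g as CaCO₃.
Equivalents: 33,700 g ÷ 50 g/eq = 673.9 eq.
NaHCO₃ supplies 1 eq per mole → 673.9 mol.
Mass: 673.9 mol × 84 g/mol = 56,610 g.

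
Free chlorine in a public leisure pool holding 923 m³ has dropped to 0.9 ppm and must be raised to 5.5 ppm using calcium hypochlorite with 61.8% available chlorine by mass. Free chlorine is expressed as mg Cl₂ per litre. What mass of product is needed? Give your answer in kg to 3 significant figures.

6.87 kg

Volume: 923 m³ = 923,000 L.
Chlorine deficit: 5.5 − 0.9 = 4.6 ppm = 4.6 mg/L as Cl₂.
Cl₂ equivalent needed: 4.6 mg/L × 923,000 L = 4,246,000 mg = 4246 g.
Product at 61.8% available chlorine: 4246 / 0.618 = 6870 g.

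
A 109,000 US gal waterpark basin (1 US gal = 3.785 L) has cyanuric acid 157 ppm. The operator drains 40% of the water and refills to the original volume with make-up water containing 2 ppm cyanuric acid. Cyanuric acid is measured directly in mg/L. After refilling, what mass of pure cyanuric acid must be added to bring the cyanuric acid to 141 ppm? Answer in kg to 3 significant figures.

Volume: 109,000 US gal × 3.785 L/gal = 412,565 L.
After draining 40% and refilling: 157 × 0.60 + 2 × 0.40 = 95 ppm.
Deficit to target: 141 − 95 = 46 mg/L.
Mass: 46 mg/L × 412,565 L = 18,980 g cyanuric acid.

19.0 kg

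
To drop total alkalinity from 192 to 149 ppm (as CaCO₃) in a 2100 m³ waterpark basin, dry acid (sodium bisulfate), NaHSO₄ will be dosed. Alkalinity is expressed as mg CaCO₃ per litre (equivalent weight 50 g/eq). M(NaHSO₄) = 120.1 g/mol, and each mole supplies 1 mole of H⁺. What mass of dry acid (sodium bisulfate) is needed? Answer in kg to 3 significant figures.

217 kg

Volume: 2100 m³ = 2,100,000 L.
Alkalinity to neutralize: (192 − 149) = 43 mg/L as CaCO₃ × 2,100,000 L = 90,300 g as CaCO₃.
Equivalents of H⁺ required: 90,300 ÷ 50 g/eq = 1806 eq = 1806 mol NaHSO₄.
Mass of NaHSO₄: 1806 × 120.1 = 216,900 g.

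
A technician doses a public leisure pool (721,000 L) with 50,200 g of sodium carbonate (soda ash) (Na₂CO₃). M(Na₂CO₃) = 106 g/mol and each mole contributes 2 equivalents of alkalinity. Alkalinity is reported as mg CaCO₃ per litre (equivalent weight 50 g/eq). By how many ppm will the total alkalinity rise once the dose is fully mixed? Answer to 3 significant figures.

Moles of Na₂CO₃: 50,200 g ÷ 106 g/mol = 473.6 mol → 947.2 eq of alkalinity.
As CaCO₃: 947.2 eq × 50 g/eq = 47,360 g.
Rise: 47,360 g / 721,000 L × 1000 = 65.68 mg/L.

65.7 ppm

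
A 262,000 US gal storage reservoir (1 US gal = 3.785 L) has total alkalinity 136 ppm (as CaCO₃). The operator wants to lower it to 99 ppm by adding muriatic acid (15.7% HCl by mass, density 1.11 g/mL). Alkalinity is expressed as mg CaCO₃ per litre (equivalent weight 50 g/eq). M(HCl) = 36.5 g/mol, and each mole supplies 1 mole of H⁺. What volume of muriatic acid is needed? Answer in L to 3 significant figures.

Volume: 262,000 US gal × 3.785 L/gal = 991,670 L.
Alkalinity to neutralize: (136 − 99) = 37 mg/L as CaCO₃ × 991,670 L = 36,690 g as CaCO₃.
Equivalents of H⁺ required: 36,690 ÷ 50 g/eq = 733.8 eq = 733.8 mol HCl.
Mass of HCl: 733.8 × 36.5 = 26,790 g.
Mass of 15.7% solution: 26,790 / 0.157 = 170,600 g.
Volume: 170,600 g ÷ 1.11 g/mL = 153,700 mL.

154 L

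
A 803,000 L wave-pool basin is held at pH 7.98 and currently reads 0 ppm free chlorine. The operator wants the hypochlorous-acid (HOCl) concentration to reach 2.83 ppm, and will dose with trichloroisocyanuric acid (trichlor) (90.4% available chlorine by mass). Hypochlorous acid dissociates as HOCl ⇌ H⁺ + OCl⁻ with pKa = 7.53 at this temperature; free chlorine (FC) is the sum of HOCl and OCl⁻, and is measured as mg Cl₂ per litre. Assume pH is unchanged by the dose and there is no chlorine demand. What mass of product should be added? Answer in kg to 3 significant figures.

9.60 kg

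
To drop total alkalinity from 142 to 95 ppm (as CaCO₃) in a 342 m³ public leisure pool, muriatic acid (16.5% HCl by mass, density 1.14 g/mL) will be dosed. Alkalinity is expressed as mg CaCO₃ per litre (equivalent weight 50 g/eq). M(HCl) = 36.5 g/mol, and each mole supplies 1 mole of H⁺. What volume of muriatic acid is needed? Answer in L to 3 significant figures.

Volume: 342 m³ = 342,000 L.
Alkalinity to neutralize: (142 − 95) = 47 mg/L as CaCO₃ × 342,000 L = 16,070 g as CaCO₃.
Equivalents of H⁺ required: 16,070 ÷ 50 g/eq = 321.5 eq = 321.5 mol HCl.
Mass of HCl: 321.5 × 36.5 = 11,730 g.
Mass of 16.5% solution: 11,730 / 0.165 = 71,120 g.
Volume: 71,120 g ÷ 1.14 g/mL = 62,380 mL.

62.4 L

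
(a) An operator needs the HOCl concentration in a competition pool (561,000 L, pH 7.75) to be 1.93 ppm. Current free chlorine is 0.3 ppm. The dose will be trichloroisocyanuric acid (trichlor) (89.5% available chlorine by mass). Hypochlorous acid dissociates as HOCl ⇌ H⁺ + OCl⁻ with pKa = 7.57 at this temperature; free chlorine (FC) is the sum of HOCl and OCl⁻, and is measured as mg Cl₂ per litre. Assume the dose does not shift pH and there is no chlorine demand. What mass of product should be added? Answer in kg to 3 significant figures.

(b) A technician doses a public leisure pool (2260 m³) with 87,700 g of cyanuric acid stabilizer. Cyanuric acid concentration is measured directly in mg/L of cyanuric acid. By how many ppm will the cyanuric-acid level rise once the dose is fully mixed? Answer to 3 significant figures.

(a) 2.85 kg; (b) 38.8 ppm

(a) [OCl⁻]/[HOCl] = 10^(pH − pKa) = 10^(7.75 − 7.57) = 1.514; fraction as HOCl = 1/(1 + 1.514) = 0.3978.
(a) Free chlorine required for 1.93 ppm HOCl: 1.93 / 0.3978 = 4.851 ppm.
(a) FC to add: 4.851 − 0.3 = 4.551 mg/L as Cl₂.
(a) Cl₂ equivalent: 4.551 mg/L × 561,000 L = 2553 g.
(a) Product at 89.5% available Cl: 2553 / 0.895 = 2853 g.

(b) Volume: 2260 m³ = 2,260,000 L.
(b) Rise: 87,700 g / 2,260,000 L × 1000 = 38.81 mg/L.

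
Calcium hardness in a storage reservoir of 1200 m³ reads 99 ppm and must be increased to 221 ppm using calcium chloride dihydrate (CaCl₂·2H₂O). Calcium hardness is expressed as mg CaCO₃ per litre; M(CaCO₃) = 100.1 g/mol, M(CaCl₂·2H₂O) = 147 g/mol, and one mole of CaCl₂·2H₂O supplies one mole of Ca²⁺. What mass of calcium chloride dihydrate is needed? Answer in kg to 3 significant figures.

Volume: 1200 m³ = 1,200,000 L.
Hardness to add: (221 − 99) = 122 mg/L as CaCO₃ × 1,200,000 L = 146,400 g as CaCO₃.
Moles of Ca²⁺ (1 mol Ca²⁺ ≡ 1 mol CaCO₃): 146,400 / 100.1 g/mol = 1463 mol.
Mass of CaCl₂·2H₂O: 1463 × 147 = 215,000 g.

215 kg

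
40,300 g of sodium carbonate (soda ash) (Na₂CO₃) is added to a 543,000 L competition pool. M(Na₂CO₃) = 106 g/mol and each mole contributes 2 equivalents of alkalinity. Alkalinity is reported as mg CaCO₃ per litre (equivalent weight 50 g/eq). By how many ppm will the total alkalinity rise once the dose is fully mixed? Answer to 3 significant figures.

Moles of Na₂CO₃: 40,300 g ÷ 106 g/mol = 380.2 mol → 760.4 eq of alkalinity.
As CaCO₃: 760.4 eq × 50 g/eq = 38,020 g.
Rise: 38,020 g / 543,000 L × 1000 = 70.02 mg/L.

70.0 ppm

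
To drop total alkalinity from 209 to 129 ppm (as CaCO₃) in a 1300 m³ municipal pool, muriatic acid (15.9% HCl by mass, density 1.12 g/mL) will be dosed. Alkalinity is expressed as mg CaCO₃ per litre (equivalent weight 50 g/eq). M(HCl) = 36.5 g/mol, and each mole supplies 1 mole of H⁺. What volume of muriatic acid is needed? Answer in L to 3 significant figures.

426 L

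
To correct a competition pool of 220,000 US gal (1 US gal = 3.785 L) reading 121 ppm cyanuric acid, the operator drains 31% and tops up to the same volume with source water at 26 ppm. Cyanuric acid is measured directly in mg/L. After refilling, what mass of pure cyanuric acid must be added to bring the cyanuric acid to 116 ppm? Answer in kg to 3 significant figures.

20.4 kg

Volume: 220,000 US gal × 3.785 L/gal = 832,700 L.
After draining 31% and refilling: 121 × 0.69 + 26 × 0.31 = 91.55 ppm.
Deficit to target: 116 − 91.55 = 24.45 mg/L.
Mass: 24.45 mg/L × 832,700 L = 20,360 g cyanuric acid.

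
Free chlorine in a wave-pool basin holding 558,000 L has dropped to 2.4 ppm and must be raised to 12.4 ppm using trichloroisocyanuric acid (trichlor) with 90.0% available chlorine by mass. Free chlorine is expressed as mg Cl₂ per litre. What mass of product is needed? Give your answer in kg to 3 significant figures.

6.20 kg

Chlorine deficit: 12.4 − 2.4 = 10 ppm = 10 mg/L as Cl₂.
Cl₂ equivalent needed: 10 mg/L × 558,000 L = 5,580,000 mg = 5580 g.
Product at 90.0% available chlorine: 5580 / 0.9 = 6200 g.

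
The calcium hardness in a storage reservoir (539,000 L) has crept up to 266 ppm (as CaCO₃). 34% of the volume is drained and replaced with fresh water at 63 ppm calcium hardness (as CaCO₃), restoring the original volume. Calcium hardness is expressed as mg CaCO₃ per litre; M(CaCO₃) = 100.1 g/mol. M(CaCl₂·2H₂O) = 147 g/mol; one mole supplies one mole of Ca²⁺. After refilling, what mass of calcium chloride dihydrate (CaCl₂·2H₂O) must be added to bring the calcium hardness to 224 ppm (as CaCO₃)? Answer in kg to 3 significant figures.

After draining 34% and refilling: 266 × 0.66 + 63 × 0.34 = 196.98 ppm.
Deficit to target: 224 − 196.98 = 27.02 mg/L.
As CaCO₃: 27.02 mg/L × 539,000 L = 14,560 g; ÷ 100.1 = 145.5 mol Ca²⁺.
Mass: 145.5 × 147 = 21,390 g.

21.4 kg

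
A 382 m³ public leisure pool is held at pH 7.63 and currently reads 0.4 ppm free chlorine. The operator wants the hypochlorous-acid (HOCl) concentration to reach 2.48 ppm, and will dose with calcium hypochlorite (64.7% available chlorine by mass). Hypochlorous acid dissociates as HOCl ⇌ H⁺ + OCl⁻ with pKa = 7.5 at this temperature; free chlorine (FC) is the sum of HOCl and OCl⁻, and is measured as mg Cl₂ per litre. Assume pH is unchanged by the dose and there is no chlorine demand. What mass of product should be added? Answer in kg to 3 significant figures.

3.20 kg

Volume: 382 m³ = 382,000 L.
[OCl⁻]/[HOCl] = 10^(pH − pKa) = 10^(7.63 − 7.5) = 1.349; fraction as HOCl = 1/(1 + 1.349) = 0.4257.
Free chlorine required for 2.48 ppm HOCl: 2.48 / 0.4257 = 5.825 ppm.
FC to add: 5.825 − 0.4 = 5.425 mg/L as Cl₂.
Cl₂ equivalent: 5.425 mg/L × 382,000 L = 2073 g.
Product at 64.7% available Cl: 2073 / 0.647 = 3203 g.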